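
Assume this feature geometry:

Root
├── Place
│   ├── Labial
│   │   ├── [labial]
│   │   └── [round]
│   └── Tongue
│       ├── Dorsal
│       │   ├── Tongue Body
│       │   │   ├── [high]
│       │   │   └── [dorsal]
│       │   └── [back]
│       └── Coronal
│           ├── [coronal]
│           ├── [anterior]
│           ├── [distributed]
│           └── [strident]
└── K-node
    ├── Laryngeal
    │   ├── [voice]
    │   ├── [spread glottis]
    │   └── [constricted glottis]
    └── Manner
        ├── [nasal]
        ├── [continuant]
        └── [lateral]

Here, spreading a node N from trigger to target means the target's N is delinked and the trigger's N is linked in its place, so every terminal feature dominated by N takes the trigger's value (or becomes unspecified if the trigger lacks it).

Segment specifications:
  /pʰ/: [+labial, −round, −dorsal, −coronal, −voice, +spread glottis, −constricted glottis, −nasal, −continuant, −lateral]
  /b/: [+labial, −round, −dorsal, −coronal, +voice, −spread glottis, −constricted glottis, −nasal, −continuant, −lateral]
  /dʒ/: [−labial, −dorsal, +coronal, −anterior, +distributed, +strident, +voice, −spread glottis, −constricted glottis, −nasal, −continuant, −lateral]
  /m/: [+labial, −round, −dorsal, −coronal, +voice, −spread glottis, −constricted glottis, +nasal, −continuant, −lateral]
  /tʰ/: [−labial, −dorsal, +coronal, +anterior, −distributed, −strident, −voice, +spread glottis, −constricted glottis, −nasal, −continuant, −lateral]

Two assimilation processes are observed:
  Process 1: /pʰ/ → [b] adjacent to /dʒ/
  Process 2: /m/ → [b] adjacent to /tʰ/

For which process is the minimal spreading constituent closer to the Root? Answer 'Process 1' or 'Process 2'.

In Process 1, [voice], [spread glottis] change, so the minimal spreading node is Laryngeal at depth 2.
Process 2 alters [nasal]; the lowest dominating node is [nasal] (depth 3 from Root).
Depth 2 < depth 3; Process 1 involves the structurally higher constituent Laryngeal.

Process 1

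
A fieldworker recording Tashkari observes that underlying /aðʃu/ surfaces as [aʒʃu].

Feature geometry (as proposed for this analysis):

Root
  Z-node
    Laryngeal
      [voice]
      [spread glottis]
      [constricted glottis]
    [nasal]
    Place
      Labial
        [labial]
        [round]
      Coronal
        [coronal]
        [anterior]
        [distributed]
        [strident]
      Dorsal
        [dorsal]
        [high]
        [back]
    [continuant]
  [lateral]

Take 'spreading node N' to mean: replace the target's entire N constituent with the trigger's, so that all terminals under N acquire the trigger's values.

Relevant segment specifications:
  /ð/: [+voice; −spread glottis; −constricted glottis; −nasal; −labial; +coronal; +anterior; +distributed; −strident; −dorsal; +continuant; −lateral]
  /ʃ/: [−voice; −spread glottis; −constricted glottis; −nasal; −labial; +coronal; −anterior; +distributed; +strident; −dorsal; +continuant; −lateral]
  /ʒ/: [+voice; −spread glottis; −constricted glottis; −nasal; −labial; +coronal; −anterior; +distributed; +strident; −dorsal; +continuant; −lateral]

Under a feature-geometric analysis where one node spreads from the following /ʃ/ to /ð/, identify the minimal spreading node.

Feature comparison: [anterior], [strident] differ between /ð/ and [ʒ]; the remaining terminals match.
These terminals are all dominated by Coronal, and no proper subconstituent of Coronal covers them all; Coronal is their lowest common ancestor.
Delinking /ð/'s Coronal and associating /ʃ/'s Coronal gives precisely the feature bundle of [ʒ].
[voice], a feature on which the two segments disagree outside Coronal, is unchanged — nothing dominating it spread, and Coronal is the minimal sufficient constituent.

Coronal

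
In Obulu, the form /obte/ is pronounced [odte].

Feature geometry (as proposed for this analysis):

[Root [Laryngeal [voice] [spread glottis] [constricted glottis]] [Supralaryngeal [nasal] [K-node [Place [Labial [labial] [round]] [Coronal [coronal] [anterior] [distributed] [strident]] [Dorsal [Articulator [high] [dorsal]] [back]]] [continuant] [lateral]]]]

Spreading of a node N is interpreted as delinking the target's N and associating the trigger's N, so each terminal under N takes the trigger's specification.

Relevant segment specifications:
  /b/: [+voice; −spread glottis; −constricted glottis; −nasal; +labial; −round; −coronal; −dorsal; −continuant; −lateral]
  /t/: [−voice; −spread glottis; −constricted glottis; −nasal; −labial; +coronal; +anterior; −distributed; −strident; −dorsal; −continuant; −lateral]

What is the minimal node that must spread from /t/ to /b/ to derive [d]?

The alternation /b/ → [d] changes [labial], [round], [coronal], [anterior], [distributed], [strident] and nothing else.
Tracing each changed feature up the tree, the paths first meet at Place; any lower node misses at least one of them.
If Place spreads, every terminal under it takes /t/'s value, producing [d] as observed.
[voice] stays as in /b/ although /t/ differs there, so no node dominating it spread; among the remaining candidates Place is the lowest that derives the output.

Place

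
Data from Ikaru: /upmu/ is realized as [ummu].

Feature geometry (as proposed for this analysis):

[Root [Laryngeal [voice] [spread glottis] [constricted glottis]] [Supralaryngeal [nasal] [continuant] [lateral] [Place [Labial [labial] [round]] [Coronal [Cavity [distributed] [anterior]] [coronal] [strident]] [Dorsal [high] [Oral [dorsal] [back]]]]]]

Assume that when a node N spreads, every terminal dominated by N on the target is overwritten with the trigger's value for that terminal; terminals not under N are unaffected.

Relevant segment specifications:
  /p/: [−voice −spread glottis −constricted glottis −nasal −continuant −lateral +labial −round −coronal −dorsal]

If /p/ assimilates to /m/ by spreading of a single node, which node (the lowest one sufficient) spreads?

Root

Feature comparison: [voice], [nasal] differ between /p/ and [m]; the remaining terminals match.
These terminals are all dominated by Root, and no proper subconstituent of Root covers them all; Root is their lowest common ancestor.
Spreading Root from /m/ overwrites each of those terminals with /m/'s values, yielding exactly [m].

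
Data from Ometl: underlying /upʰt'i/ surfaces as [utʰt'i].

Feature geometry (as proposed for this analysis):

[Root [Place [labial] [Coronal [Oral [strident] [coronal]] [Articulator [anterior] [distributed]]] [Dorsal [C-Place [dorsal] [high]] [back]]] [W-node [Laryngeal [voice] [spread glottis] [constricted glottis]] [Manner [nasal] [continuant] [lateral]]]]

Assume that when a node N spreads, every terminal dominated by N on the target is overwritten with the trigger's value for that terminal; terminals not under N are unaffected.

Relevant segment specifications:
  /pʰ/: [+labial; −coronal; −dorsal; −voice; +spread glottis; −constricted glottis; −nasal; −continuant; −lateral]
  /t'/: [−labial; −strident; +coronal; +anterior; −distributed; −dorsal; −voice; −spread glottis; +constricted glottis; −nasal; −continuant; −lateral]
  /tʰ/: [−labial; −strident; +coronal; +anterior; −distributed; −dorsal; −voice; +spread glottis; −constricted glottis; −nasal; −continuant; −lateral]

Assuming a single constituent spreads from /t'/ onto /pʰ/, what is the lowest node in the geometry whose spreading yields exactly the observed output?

Feature comparison: [labial], [coronal], [anterior], [distributed], [strident] differ between /pʰ/ and [tʰ]; the remaining terminals match.
These terminals are all dominated by Place, and no proper subconstituent of Place covers them all; Place is their lowest common ancestor.
Delinking /pʰ/'s Place and associating /t'/'s Place gives precisely the feature bundle of [tʰ].
Had Root spread, [spread glottis], [constricted glottis] would have taken /t'/'s values; they stay as in /pʰ/, confirming the spreading constituent is exactly Place.

Place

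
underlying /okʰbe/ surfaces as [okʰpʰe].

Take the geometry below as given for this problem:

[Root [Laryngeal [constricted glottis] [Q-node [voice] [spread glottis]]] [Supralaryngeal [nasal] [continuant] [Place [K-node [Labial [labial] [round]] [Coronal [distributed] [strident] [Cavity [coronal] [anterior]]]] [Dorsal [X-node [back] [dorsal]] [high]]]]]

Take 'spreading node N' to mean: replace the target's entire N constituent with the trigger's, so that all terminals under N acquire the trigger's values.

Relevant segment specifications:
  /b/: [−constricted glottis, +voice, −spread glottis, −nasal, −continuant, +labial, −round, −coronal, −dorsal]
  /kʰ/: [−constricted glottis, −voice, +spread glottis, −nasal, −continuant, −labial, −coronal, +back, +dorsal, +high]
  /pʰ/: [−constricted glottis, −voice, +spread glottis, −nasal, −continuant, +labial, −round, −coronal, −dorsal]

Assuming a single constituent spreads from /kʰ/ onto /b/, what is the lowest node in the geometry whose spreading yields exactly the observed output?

/b/ and [pʰ] differ in [voice], [spread glottis]; every other specified feature is identical.
In this geometry the lowest node dominating all of them is Q-node: every daughter of Q-node dominates only a proper subset, so no lower node suffices.
Spreading Q-node from /kʰ/ overwrites each of those terminals with /kʰ/'s values, yielding exactly [pʰ].
Features on which the two segments disagree outside Q-node, such as [dorsal], [labial], are unchanged — nothing dominating them spread, and Q-node is the minimal sufficient constituent.

Q-node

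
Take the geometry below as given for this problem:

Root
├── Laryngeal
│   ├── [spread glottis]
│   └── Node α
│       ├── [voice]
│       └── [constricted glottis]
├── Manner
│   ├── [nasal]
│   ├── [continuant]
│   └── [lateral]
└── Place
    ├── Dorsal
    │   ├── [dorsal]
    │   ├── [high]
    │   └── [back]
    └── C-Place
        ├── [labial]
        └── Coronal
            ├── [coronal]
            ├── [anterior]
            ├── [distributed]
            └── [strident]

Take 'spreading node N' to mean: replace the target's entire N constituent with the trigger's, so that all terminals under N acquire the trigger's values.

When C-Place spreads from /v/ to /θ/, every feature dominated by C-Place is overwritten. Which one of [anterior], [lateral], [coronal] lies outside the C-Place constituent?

The terminals dominated by C-Place are [labial], [coronal], [anterior], [distributed], [strident].
[coronal], [anterior] all lie under C-Place, so they are overwritten when C-Place spreads.
[lateral] is not within the C-Place subtree (it hangs from Manner), so /θ/'s [lateral] value survives.

[lateral]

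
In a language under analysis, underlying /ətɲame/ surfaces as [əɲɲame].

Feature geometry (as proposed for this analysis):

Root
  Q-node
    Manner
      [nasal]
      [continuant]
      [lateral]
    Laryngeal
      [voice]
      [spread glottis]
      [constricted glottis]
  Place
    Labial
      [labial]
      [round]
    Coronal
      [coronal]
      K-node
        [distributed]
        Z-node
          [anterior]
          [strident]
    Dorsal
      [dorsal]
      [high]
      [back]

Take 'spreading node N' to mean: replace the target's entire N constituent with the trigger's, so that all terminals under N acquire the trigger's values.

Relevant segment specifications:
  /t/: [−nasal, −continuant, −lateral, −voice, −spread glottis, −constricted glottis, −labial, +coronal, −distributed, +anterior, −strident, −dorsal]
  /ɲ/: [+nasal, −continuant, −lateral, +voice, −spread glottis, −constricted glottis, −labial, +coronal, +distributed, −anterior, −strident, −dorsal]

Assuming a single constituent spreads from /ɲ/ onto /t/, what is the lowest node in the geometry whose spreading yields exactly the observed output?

Root

Comparing /t/ with its surface form [ɲ], the features that change are [voice], [nasal], [anterior], [distributed].
Tracing each changed feature up the tree, the paths first meet at Root; any lower node misses at least one of them.
Spreading Root from /ɲ/ overwrites each of those terminals with /ɲ/'s values, yielding exactly [ɲ].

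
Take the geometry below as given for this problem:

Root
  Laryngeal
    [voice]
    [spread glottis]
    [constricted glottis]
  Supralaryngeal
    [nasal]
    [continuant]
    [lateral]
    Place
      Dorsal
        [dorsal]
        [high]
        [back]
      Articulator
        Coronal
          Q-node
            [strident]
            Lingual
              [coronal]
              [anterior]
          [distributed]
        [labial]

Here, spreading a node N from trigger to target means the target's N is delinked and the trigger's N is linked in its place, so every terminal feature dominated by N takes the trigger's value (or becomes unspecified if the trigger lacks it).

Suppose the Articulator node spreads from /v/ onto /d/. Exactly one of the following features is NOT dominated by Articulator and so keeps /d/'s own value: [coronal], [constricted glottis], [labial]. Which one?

Articulator dominates exactly [strident], [coronal], [anterior], [distributed], [labial].
Spreading Articulator replaces [coronal], [labial] with the trigger's values, since each sits inside the Articulator constituent.
[constricted glottis] is not within the Articulator subtree (it hangs from Laryngeal), so /d/'s [constricted glottis] value survives.

[constricted glottis]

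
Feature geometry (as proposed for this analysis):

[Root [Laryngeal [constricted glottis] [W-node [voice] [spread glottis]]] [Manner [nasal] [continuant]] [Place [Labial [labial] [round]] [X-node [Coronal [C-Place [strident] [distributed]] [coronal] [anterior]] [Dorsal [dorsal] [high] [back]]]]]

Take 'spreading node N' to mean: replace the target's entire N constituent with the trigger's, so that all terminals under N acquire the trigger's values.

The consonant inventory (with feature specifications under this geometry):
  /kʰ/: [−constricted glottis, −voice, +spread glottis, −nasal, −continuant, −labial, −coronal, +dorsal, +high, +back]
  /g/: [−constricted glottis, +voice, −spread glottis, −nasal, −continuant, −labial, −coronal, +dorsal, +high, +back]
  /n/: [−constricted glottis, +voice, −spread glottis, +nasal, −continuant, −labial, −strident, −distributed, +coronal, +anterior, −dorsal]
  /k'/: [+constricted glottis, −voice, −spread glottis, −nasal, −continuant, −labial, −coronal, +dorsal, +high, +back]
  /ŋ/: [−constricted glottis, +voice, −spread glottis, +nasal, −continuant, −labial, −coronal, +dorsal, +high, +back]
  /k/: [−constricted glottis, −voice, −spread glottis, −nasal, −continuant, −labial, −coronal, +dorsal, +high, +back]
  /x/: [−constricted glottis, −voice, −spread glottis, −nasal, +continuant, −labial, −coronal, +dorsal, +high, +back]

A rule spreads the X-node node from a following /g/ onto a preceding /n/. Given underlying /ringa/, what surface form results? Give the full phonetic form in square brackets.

X-node immediately or transitively dominates [strident], [distributed], [coronal], [anterior], [dorsal], [high], [back].
The target acquires /g/'s values for everything under X-node — [−coronal], [+dorsal], [+high], [+back] — while keeping its own [constricted glottis], [voice], [spread glottis], ….
Among the inventory, only /ŋ/ has exactly this specification, giving the surface form [riŋga].

[riŋga]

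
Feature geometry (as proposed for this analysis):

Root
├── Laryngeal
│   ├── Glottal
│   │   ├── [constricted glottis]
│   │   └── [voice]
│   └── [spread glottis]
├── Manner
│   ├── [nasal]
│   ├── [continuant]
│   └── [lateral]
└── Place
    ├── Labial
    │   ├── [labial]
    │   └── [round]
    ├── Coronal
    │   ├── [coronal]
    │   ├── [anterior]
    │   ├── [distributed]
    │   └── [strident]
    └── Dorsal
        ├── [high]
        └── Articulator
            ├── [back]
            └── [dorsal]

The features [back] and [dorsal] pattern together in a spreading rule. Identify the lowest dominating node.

[back] is immediately dominated by Articulator.
[dorsal] is immediately dominated by Articulator.
The listed terminals split across distinct daughters of Articulator, so Articulator itself is the smallest node containing them all.

Articulator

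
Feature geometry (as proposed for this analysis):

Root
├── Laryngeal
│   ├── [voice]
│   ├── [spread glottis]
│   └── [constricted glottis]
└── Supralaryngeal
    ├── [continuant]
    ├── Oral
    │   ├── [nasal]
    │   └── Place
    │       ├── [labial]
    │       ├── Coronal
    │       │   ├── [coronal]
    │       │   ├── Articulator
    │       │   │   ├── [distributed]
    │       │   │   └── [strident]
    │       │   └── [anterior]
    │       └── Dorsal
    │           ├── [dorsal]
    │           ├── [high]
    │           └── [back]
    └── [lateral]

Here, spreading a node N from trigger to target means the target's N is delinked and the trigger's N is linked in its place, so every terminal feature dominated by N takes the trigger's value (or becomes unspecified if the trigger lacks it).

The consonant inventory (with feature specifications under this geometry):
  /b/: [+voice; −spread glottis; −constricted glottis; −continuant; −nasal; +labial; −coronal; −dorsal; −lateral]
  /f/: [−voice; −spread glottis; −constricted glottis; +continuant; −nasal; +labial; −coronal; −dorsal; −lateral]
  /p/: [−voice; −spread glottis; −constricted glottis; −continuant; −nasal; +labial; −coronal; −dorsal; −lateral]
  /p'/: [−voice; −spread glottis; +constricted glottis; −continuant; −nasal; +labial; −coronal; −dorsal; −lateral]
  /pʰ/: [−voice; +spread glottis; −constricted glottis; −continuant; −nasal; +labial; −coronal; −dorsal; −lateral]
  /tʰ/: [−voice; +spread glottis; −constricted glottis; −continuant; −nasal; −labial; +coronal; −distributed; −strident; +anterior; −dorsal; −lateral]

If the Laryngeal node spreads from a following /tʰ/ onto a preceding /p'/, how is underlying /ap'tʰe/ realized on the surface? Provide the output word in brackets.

Terminals under Laryngeal in this geometry: [voice], [spread glottis], [constricted glottis].
The target acquires /tʰ/'s values for everything under Laryngeal — [−voice], [+spread glottis], [−constricted glottis] — while keeping its own [continuant], [nasal], [labial], ….
This feature bundle is that of [pʰ], so /ap'tʰe/ surfaces as [apʰtʰe].

[apʰtʰe]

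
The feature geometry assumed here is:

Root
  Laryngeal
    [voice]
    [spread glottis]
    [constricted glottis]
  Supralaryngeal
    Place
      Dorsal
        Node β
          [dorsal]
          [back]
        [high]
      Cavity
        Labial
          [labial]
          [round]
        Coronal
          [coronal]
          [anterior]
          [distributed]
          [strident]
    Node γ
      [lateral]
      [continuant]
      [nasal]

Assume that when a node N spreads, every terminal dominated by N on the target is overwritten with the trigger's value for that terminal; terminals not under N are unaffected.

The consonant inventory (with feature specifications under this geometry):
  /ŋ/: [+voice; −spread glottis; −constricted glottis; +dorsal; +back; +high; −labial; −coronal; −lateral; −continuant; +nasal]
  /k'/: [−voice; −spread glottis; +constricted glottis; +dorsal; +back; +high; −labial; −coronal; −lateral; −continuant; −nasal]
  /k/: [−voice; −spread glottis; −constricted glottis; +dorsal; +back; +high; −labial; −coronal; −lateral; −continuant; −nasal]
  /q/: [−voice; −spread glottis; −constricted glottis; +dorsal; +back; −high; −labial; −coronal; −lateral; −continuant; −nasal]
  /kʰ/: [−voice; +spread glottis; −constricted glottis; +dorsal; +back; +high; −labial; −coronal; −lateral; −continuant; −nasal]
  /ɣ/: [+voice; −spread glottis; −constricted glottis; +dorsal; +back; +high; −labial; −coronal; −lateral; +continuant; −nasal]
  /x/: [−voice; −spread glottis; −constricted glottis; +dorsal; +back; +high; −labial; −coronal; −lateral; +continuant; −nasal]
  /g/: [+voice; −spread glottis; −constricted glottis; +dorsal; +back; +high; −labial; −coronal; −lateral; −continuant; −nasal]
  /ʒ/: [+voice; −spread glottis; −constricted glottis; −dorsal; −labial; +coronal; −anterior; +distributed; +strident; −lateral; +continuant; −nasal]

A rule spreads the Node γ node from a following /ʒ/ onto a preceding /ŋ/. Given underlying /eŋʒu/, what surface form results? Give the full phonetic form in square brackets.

[eɣʒu]

Node γ immediately or transitively dominates [lateral], [continuant], [nasal].
After delinking /ŋ/'s Node γ and linking /ʒ/'s, the affected terminals become [−lateral], [+continuant], [−nasal]; [voice], [spread glottis], [constricted glottis], … (outside Node γ) are retained from /ŋ/.
This feature bundle is that of [ɣ], so /eŋʒu/ surfaces as [eɣʒu].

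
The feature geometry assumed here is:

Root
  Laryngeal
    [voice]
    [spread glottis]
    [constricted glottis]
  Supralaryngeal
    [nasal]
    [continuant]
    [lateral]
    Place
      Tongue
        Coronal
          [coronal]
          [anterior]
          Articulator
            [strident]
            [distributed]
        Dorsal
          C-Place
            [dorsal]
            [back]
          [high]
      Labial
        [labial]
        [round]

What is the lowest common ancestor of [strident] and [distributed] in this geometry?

Articulator

[strident]: Root → Supralaryngeal → Place → Tongue → Coronal → Articulator → [strident].
[distributed]: Root → Supralaryngeal → Place → Tongue → Coronal → Articulator → [distributed].
Articulator is the lowest common ancestor — every listed feature sits under it, and no single subconstituent of Articulator covers them all.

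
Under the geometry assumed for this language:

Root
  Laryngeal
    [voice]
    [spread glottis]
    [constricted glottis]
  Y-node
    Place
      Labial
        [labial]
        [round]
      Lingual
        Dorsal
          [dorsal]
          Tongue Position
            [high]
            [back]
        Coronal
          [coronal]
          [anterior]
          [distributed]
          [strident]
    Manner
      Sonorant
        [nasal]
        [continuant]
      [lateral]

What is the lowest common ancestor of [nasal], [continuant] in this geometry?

[nasal] is immediately dominated by Sonorant.
[continuant] is immediately dominated by Sonorant.
Sonorant is the lowest common ancestor — every listed feature sits under it, and no single subconstituent of Sonorant covers them all.

Sonorant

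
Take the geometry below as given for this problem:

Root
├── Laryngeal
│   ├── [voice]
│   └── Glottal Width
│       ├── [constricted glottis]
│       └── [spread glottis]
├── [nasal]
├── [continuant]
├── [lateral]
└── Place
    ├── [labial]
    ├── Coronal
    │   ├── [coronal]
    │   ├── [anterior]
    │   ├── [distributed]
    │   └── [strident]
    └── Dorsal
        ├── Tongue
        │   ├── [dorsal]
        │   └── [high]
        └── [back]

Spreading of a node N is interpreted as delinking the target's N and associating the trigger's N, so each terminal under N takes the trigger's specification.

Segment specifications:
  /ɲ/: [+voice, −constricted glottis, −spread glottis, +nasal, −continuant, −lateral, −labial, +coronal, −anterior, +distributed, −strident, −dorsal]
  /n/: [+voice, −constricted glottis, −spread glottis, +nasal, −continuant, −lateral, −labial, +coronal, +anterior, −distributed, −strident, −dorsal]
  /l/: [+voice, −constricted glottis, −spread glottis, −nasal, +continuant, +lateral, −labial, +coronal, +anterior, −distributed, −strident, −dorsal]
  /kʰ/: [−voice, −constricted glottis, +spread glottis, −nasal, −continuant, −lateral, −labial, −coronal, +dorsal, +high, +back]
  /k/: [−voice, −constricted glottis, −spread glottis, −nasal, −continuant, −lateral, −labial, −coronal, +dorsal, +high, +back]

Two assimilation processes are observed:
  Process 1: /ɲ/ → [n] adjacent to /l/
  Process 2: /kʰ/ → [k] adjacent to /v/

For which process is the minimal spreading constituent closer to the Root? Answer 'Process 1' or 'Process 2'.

Process 1

Process 1 alters [anterior], [distributed]; the lowest common ancestor is Coronal (depth 2 from Root).
Process 2 alters [spread glottis]; the lowest dominating node is [spread glottis] (depth 3 from Root).
Coronal is closer to Root than [spread glottis], so Process 1 spreads the higher node.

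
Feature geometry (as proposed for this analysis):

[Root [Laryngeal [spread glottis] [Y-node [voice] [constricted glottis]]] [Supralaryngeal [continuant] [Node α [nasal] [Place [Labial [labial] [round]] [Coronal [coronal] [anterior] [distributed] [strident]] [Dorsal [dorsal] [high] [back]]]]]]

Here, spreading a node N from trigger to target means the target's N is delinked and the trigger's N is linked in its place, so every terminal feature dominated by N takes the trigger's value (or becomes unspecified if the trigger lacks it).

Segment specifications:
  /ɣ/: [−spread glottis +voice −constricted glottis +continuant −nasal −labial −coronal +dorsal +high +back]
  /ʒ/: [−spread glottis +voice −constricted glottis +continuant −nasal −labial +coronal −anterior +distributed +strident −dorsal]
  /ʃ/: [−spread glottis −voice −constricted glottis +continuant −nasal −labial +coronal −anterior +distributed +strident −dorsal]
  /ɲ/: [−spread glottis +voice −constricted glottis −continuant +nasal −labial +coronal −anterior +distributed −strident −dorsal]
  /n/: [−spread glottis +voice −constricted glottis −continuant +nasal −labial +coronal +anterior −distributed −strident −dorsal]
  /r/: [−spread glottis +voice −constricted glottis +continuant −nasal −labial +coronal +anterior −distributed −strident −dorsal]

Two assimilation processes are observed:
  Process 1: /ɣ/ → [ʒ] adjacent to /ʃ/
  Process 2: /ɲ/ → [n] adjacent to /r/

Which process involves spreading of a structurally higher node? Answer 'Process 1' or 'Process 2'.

In Process 1, [coronal], [anterior], [distributed], [strident], [dorsal], [high], [back] change, so the minimal spreading node is Place at depth 3.
Process 2: the features that change are [anterior], [distributed]; the minimal node is Coronal (depth 4).
Depth 3 < depth 4; Process 1 involves the structurally higher constituent Place.

Process 1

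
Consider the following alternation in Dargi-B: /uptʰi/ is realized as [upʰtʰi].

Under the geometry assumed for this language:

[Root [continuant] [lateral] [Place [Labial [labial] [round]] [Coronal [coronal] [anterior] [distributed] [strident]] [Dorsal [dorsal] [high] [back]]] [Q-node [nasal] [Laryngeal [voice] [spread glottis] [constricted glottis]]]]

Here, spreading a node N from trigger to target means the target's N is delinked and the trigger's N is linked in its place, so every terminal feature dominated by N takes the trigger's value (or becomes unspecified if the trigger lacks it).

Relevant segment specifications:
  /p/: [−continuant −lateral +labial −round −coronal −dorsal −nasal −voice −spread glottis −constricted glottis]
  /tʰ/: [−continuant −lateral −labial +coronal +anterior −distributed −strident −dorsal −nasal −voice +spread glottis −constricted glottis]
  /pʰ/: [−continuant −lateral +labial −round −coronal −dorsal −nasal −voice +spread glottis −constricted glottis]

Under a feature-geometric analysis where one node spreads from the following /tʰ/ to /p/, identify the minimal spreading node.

[spread glottis]

Feature comparison: [spread glottis] differs between /p/ and [pʰ]; the remaining terminals match.
Since just one terminal is affected and it takes /tʰ/'s value, spreading the terminal [spread glottis] alone is sufficient and minimal.
[coronal], [labial] stay as in /p/ although /tʰ/ differs there, so no node dominating them spread; among the remaining candidates [spread glottis] is the lowest that derives the output.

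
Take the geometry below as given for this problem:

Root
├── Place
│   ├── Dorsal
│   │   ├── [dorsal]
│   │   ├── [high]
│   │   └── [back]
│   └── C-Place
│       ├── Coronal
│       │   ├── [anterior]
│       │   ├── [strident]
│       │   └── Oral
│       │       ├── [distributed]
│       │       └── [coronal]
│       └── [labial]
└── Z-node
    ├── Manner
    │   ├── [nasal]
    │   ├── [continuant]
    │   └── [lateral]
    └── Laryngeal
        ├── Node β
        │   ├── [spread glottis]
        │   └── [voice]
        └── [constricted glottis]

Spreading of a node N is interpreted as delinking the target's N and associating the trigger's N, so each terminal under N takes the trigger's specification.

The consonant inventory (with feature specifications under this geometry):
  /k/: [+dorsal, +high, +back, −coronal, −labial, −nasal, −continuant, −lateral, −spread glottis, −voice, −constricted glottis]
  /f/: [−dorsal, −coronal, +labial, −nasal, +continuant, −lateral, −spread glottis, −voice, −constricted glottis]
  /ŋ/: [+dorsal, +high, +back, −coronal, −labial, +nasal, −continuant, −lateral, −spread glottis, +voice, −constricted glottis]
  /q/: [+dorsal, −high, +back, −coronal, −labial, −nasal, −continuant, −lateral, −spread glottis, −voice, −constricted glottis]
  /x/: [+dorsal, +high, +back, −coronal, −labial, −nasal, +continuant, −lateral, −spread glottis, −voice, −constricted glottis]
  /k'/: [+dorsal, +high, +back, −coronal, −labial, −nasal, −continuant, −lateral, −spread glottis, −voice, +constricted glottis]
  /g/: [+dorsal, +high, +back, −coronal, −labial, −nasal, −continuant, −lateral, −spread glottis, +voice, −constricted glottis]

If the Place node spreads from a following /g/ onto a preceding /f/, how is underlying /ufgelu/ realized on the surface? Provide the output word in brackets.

The Place node dominates the terminals [dorsal], [high], [back], [anterior], [strident], [distributed], [coronal], [labial].
The target acquires /g/'s values for everything under Place — [+dorsal], [+high], [+back], [−coronal], [−labial] — while keeping its own [nasal], [continuant], [lateral], ….
Among the inventory, only /x/ has exactly this specification, giving the surface form [uxgelu].

[uxgelu]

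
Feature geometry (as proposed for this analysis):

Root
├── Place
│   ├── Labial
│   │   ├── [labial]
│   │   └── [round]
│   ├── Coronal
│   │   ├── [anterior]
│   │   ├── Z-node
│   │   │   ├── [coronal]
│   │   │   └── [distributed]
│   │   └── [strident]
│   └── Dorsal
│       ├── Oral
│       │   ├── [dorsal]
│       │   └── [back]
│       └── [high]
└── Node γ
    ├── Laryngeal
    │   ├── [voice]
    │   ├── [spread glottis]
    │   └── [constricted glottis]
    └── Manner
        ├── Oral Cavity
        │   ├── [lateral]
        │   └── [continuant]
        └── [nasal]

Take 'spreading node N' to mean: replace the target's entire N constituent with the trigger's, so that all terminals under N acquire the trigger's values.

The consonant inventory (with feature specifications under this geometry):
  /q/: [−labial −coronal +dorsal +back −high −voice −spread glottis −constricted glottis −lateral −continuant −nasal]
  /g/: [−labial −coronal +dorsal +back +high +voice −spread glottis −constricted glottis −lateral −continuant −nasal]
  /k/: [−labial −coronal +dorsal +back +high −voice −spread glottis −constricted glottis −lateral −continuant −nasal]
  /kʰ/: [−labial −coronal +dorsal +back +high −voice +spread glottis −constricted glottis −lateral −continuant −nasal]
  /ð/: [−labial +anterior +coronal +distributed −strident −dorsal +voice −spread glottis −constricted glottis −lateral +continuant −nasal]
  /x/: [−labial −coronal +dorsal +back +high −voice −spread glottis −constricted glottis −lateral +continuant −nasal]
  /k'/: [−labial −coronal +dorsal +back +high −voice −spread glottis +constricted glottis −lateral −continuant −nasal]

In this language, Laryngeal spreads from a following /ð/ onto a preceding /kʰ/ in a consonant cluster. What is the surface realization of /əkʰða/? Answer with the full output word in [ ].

Terminals under Laryngeal in this geometry: [voice], [spread glottis], [constricted glottis].
After delinking /kʰ/'s Laryngeal and linking /ð/'s, the affected terminals become [+voice], [−spread glottis], [−constricted glottis]; [labial], [coronal], [dorsal], … (outside Laryngeal) are retained from /kʰ/.
This feature bundle is that of [g], so /əkʰða/ surfaces as [əgða].

[əgða]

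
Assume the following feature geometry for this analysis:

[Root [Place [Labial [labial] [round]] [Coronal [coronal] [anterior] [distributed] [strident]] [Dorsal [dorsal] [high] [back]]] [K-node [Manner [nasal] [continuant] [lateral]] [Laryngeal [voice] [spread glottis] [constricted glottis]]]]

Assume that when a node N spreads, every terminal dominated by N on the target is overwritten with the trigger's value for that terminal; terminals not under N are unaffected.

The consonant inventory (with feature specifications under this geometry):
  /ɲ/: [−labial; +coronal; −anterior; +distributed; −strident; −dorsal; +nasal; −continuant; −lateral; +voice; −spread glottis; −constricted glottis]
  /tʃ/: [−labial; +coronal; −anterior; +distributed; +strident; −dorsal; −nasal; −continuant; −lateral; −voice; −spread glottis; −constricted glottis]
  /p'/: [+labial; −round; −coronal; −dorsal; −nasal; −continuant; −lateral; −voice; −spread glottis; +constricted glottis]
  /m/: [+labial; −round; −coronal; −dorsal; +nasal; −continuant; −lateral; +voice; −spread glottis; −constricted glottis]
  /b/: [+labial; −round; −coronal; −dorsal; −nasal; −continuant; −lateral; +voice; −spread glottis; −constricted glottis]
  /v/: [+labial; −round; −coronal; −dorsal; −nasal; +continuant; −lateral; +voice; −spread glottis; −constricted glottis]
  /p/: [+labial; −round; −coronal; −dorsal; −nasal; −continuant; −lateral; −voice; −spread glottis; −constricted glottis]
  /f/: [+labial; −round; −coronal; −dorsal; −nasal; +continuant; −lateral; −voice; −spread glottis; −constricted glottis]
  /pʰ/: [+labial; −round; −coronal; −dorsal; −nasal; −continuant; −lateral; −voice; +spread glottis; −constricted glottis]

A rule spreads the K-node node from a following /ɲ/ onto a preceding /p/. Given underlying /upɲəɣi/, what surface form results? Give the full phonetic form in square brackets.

K-node immediately or transitively dominates [nasal], [continuant], [lateral], [voice], [spread glottis], [constricted glottis].
Spreading K-node from /ɲ/ onto /p/ replaces those values with /ɲ/'s: [+nasal], [−continuant], [−lateral], [+voice], [−spread glottis], [−constricted glottis]. Features outside K-node ([labial], [round], [coronal], …) stay as in /p/.
Among the inventory, only /m/ has exactly this specification, giving the surface form [umɲəɣi].

[umɲəɣi]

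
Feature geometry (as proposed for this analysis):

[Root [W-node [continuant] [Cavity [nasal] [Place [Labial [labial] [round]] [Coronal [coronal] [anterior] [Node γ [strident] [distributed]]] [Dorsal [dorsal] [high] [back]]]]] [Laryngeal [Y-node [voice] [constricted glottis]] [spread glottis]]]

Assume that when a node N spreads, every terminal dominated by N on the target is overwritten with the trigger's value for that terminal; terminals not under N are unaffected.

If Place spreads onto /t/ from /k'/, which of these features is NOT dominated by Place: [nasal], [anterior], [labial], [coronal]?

The terminals dominated by Place are [labial], [round], [coronal], [anterior], [strident], [distributed], [dorsal], [high], [back].
Of the listed options, [labial], [coronal], [anterior] are among these and would be overwritten by spreading Place.
[nasal] is not within the Place subtree (it hangs from Cavity), so /t/'s [nasal] value survives.

[nasal]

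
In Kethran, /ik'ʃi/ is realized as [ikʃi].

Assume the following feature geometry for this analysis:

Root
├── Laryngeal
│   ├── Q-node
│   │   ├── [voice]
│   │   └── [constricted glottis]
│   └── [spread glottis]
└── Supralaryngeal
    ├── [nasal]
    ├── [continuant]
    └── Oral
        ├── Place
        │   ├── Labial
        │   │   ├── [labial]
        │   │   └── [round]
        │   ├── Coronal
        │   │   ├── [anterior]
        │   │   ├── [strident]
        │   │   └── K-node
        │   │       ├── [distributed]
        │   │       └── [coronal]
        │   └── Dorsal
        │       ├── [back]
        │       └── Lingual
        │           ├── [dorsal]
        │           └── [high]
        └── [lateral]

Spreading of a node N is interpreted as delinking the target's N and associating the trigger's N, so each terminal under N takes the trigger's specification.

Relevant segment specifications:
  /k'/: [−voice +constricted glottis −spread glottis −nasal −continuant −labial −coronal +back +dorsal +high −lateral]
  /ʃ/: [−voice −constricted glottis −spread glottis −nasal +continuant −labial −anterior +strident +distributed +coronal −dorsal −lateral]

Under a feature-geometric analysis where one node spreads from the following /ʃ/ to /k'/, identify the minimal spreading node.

/k'/ and [k] differ in [constricted glottis]; every other specified feature is identical.
Since just one terminal is affected and it takes /ʃ/'s value, spreading the terminal [constricted glottis] alone is sufficient and minimal.
Features on which the two segments disagree outside [constricted glottis], such as [dorsal], [coronal], are unchanged — nothing dominating them spread, and [constricted glottis] is the minimal sufficient constituent.

[constricted glottis]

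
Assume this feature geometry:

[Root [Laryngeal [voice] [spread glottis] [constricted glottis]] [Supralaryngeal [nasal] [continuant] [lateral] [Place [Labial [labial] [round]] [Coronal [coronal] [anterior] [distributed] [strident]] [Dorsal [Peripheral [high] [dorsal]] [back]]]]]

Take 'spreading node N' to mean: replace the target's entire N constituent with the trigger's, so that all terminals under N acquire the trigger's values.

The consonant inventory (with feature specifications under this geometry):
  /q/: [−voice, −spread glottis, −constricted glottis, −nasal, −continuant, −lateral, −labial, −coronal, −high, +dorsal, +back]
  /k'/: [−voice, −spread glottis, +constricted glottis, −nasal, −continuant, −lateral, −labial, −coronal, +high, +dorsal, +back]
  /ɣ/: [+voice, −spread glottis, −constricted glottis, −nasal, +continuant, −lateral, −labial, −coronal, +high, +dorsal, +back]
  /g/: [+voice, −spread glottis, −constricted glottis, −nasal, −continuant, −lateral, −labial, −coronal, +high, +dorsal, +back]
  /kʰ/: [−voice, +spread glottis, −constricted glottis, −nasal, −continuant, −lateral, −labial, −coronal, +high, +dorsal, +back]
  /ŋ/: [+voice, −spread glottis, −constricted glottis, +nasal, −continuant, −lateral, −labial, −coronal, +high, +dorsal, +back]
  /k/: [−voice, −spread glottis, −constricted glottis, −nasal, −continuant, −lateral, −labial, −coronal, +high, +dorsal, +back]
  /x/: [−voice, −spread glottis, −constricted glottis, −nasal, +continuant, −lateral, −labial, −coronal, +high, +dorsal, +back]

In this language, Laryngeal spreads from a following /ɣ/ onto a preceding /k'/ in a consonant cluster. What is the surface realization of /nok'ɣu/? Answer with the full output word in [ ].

Terminals under Laryngeal in this geometry: [voice], [spread glottis], [constricted glottis].
After delinking /k'/'s Laryngeal and linking /ɣ/'s, the affected terminals become [+voice], [−spread glottis], [−constricted glottis]; [nasal], [continuant], [lateral], … (outside Laryngeal) are retained from /k'/.
The resulting bundle matches /g/ in the inventory; substituting it for /k'/ gives [nogɣu].

[nogɣu]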